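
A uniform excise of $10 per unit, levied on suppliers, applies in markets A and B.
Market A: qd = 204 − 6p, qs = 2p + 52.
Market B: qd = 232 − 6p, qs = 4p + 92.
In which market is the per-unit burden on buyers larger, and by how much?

Market A: pre-tax p* = $19, q* = 90; post-tax q = 75; per-unit burden on buyers = $2.5.
Market B: pre-tax p* = $14, q* = 148; post-tax q = 124; per-unit burden on buyers = $4.
Difference: $2.5 vs $4 → market B is larger by $1.5.

Market B, by $1.5.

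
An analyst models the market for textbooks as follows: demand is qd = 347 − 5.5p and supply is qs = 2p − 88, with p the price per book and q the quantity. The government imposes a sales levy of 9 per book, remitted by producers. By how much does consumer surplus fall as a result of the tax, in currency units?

Without the tax, 347 − 5.5p = 2p − 88 gives 7.5p = 435, so p* = 58 and q* = 28.
With the tax collected from producers, supply shifts: qs = 2(p − 9) − 88.
New equilibrium: buyers pay 60.4, producers receive 51.4, q = 14.8. (Wedge: pb − ps = 9.)
ΔCS is the trapezoid between Q = 14.8 and Q = 28 of height 2.4: ½ · (28 + 14.8) · 2.4 = 51.36.

Consumer surplus falls by 51.36.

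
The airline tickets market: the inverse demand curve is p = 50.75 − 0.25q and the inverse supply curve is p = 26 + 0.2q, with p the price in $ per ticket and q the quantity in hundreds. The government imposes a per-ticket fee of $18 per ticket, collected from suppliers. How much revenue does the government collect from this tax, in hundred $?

Tax revenue = $270 hundred.

Rewrite in direct form: qd = 203 − 4p and qs = 5p − 130.
Before the tax: set 203 − 4p = 5p − 130 → p* = $37, q* = 55.
With the tax collected from suppliers, supply shifts: qs = 5(p − 18) − 130.
New equilibrium: consumers pay $47, suppliers receive $29, q = 15. (Wedge: pb − ps = 18.)
Revenue = t · Q = 18 · 15 = $270.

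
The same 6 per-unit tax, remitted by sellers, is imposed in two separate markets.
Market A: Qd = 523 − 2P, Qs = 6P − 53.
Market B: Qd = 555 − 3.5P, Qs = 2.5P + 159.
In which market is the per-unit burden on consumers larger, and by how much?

Market A: pre-tax P* = 72, Q* = 379; post-tax Q = 370; per-unit burden on consumers = 4.5.
Market B: pre-tax P* = 66, Q* = 324; post-tax Q = 315.25; per-unit burden on consumers = 2.5.
Difference: 4.5 vs 2.5 → market A is larger by 2.

Market A, by 2.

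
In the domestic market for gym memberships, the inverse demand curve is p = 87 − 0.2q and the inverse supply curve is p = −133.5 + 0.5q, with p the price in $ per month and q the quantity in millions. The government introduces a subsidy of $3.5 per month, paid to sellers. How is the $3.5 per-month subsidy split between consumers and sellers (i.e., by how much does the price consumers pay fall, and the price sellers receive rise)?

Inverting to q(p) form: qd = 435 − 5p; qs = 2p + 267.
Without the subsidy, 435 − 5p = 2p + 267 gives 7p = 168, so p* = $24 and q* = 315.
With a per-unit subsidy paid to sellers, each receives p + 3.5 per unit sold, so supply becomes qs = 2(p + 3.5) + 267.
New equilibrium: consumers pay $23, sellers receive $26.5, q = 320. (Wedge: pb − ps = −3.5.)
Gain to consumers: $1; to sellers: $2.5. (They sum to $3.5.)

Consumers gain $1 per month; sellers gain $2.5 per month.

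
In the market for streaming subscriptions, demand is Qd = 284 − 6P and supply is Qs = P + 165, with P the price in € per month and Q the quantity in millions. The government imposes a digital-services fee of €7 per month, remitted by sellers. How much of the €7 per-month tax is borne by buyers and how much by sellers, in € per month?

Without the tax, 284 − 6P = P + 165 gives 7P = 119, so P* = €17 and Q* = 182.
With the tax collected from sellers, supply shifts: Qs = (P − 7) + 165.
New equilibrium: buyers pay €18, sellers receive €11, Q = 176. (Wedge: Pb − Ps = 7.)
Burden on buyers: €1; on sellers: €6. (They sum to €7.)
The less price-elastic side of the market bears the larger share of a per-unit tax.

Buyers bear €1 per month; sellers bear €6 per month.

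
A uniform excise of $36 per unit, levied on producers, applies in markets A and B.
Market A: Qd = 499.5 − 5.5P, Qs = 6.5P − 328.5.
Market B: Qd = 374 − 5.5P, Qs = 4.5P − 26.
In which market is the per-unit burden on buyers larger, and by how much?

Market A, by $3.3.

Market A: pre-tax P* = $69, Q* = 120; post-tax Q = 12.75; per-unit burden on buyers = $19.5.
Market B: pre-tax P* = $40, Q* = 154; post-tax Q = 64.9; per-unit burden on buyers = $16.2.
Difference: $19.5 vs $16.2 → market A is larger by $3.3.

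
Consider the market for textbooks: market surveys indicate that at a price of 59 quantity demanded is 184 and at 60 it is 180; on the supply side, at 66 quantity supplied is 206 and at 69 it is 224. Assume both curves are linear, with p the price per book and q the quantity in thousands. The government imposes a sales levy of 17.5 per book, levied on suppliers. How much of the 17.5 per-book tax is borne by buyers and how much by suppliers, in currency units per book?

Demand slope: (180 − 184)/(60 − 59) = -4, so qd = 420 − 4p.
Supply slope: (224 − 206)/(69 − 66) = 6, so qs = 6p − 190.
Before the tax: set 420 − 4p = 6p − 190 → p* = 61, q* = 176.
With the tax collected from suppliers, supply shifts: qs = 6(p − 17.5) − 190.
New equilibrium: buyers pay 71.5, suppliers receive 54, q = 134. (Wedge: pb − ps = 17.5.)
Burden on buyers: 10.5; on suppliers: 7. (They sum to 17.5.)

Buyers bear 10.5 per book; suppliers bear 7 per book.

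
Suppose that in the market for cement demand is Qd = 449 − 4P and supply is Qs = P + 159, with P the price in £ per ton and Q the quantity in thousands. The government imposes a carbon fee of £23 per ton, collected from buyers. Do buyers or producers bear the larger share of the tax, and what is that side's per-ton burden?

Producers bear the larger share: £18.4 per ton.

Without the tax, 449 − 4P = P + 159 gives 5P = 290, so P* = £58 and Q* = 217.
With the tax collected from buyers, demand (in seller-price terms) shifts: Qd = 449 − 4(P + 23).
Solving gives Q = 198.6 with buyers paying £62.6 and producers receiving £39.6 (the £23 wedge).
Per-ton burden: buyers £4.6, producers £18.4.
Producers take the larger share because supply is less price-elastic here (demand slope 4 vs supply slope 1).
The less price-elastic side of the market bears the larger share of a per-unit tax.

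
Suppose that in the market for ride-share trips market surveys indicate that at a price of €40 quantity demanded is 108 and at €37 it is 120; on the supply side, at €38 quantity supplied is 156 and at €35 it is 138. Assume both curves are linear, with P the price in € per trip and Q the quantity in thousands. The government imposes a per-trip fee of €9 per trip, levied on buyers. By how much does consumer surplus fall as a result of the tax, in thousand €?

Demand slope: (120 − 108)/(37 − 40) = -4, so Qd = 268 − 4P.
Supply slope: (138 − 156)/(35 − 38) = 6, so Qs = 6P − 72.
Before the tax: set 268 − 4P = 6P − 72 → P* = €34, Q* = 132.
With the tax collected from buyers, demand (in seller-price terms) shifts: Qd = 268 − 4(P + 9).
New equilibrium: buyers pay €39.4, sellers receive €30.4, Q = 110.4. (Wedge: Pb − Ps = 9.)
ΔCS is the trapezoid between Q = 110.4 and Q = 132 of height €5.4: ½ · (132 + 110.4) · 5.4 = €654.48.

Consumer surplus falls by €654.48 thousand.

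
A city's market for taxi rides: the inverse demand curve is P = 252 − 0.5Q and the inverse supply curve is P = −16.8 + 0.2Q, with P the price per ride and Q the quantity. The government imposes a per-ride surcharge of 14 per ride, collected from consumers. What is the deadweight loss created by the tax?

Deadweight loss = 140.

Rewrite in direct form: Qd = 504 − 2P and Qs = 5P + 84.
Before the tax: set 504 − 2P = 5P + 84 → P* = 60, Q* = 384.
With the tax collected from consumers, demand (in seller-price terms) shifts: Qd = 504 − 2(P + 14).
New equilibrium: consumers pay 70, suppliers receive 56, Q = 364. (Wedge: Pb − Ps = 14.)
Quantity falls by |ΔQ| = |384 − 364| = 20.
DWL = ½ · t · |ΔQ| = ½ · 14 · 20 = 140.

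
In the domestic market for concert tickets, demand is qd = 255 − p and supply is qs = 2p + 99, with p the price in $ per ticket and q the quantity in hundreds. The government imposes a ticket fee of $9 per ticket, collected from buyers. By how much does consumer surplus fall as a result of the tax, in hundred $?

Consumer surplus falls by $1200 hundred.

Without the tax, 255 − p = 2p + 99 gives 3p = 156, so p* = $52 and q* = 203.
With the tax collected from buyers, demand (in seller-price terms) shifts: qd = 255 − (p + 9).
New equilibrium: buyers pay $58, sellers receive $49, q = 197. (Wedge: pb − ps = 9.)
ΔCS is the trapezoid between Q = 197 and Q = 203 of height $6: ½ · (203 + 197) · 6 = $1200.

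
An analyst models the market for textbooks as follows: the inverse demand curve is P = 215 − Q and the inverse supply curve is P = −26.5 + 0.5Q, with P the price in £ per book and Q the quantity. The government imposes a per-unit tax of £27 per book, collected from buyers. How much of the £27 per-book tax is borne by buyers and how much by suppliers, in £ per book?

Buyers bear £18 per book; suppliers bear £9 per book.

Inverting to Q(P) form: Qd = 215 − P; Qs = 2P + 53.
Before the tax: set 215 − P = 2P + 53 → P* = £54, Q* = 161.
With the tax collected from buyers, demand (in seller-price terms) shifts: Qd = 215 − (P + 27).
New equilibrium: buyers pay £72, suppliers receive £45, Q = 143. (Wedge: Pb − Ps = 27.)
Burden on buyers: £18; on suppliers: £9. (They sum to £27.)
The less price-elastic side of the market bears the larger share of a per-unit tax.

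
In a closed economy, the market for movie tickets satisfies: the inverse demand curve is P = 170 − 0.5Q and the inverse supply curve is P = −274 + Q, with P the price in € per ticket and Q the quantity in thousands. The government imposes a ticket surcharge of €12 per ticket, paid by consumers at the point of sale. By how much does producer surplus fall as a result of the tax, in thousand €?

Inverting to Q(P) form: Qd = 340 − 2P; Qs = P + 274.
Before the tax: set 340 − 2P = P + 274 → P* = €22, Q* = 296.
With the tax collected from consumers, demand (in seller-price terms) shifts: Qd = 340 − 2(P + 12).
Solving gives Q = 288 with consumers paying €26 and sellers receiving €14 (the €12 wedge).
ΔPS is the trapezoid between Q = 288 and Q = 296 of height €8: ½ · (296 + 288) · 8 = €2336.

Producer surplus falls by €2336 thousand.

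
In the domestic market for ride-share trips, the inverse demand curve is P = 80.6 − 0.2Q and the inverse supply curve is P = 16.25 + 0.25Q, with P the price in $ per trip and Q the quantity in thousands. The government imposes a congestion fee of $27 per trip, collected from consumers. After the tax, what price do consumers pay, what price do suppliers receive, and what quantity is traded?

Rewrite in direct form: Qd = 403 − 5P and Qs = 4P − 65.
Without the tax, 403 − 5P = 4P − 65 gives 9P = 468, so P* = $52 and Q* = 143.
With the tax collected from consumers, demand (in seller-price terms) shifts: Qd = 403 − 5(P + 27).
New equilibrium: consumers pay $64, suppliers receive $37, Q = 83. (Wedge: Pb − Ps = 27.)
The less price-elastic side of the market bears the larger share of a per-unit tax.

Consumers pay $64; suppliers receive $37; quantity = 83.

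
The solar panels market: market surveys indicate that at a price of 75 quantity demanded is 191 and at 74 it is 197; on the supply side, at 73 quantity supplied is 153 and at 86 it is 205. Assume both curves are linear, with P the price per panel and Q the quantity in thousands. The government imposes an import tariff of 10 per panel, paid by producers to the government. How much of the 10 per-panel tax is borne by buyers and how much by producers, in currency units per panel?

Buyers bear 4 per panel; producers bear 6 per panel.

Demand slope: (197 − 191)/(74 − 75) = -6, so Qd = 641 − 6P.
Supply slope: (205 − 153)/(86 − 73) = 4, so Qs = 4P − 139.
Before the tax: set 641 − 6P = 4P − 139 → P* = 78, Q* = 173.
With the tax collected from producers, supply shifts: Qs = 4(P − 10) − 139.
New equilibrium: buyers pay 82, producers receive 72, Q = 149. (Wedge: Pb − Ps = 10.)
Burden on buyers: 4; on producers: 6. (They sum to 10.)
The less price-elastic side of the market bears the larger share of a per-unit tax.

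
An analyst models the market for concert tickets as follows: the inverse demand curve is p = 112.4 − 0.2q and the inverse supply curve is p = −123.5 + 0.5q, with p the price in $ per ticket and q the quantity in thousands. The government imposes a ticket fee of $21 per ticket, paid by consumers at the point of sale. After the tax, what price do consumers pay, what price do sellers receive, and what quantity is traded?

Inverting to q(p) form: qd = 562 − 5p; qs = 2p + 247.
Without the tax, 562 − 5p = 2p + 247 gives 7p = 315, so p* = $45 and q* = 337.
With the tax collected from consumers, demand (in seller-price terms) shifts: qd = 562 − 5(p + 21).
New equilibrium: consumers pay $51, sellers receive $30, q = 307. (Wedge: pb − ps = 21.)

Consumers pay $51; sellers receive $30; quantity = 307.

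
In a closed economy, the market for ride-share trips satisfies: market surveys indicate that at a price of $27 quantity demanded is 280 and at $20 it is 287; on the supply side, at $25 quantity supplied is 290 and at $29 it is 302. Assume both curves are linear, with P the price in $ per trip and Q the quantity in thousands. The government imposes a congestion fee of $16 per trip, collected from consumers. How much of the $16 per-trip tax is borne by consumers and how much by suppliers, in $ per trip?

Demand slope: (287 − 280)/(20 − 27) = -1, so Qd = 307 − P.
Supply slope: (302 − 290)/(29 − 25) = 3, so Qs = 3P + 215.
Without the tax, 307 − P = 3P + 215 gives 4P = 92, so P* = $23 and Q* = 284.
With the tax collected from consumers, demand (in seller-price terms) shifts: Qd = 307 − (P + 16).
Solving gives Q = 272 with consumers paying $35 and suppliers receiving $19 (the $16 wedge).
Burden on consumers: $12; on suppliers: $4. (They sum to $16.)

Consumers bear $12 per trip; suppliers bear $4 per trip.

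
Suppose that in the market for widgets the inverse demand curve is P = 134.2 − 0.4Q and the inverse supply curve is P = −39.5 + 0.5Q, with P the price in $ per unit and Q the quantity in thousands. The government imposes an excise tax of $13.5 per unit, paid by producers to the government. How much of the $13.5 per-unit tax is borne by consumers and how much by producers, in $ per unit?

Consumers bear $6 per unit; producers bear $7.5 per unit.

Rewrite in direct form: Qd = 335.5 − 2.5P and Qs = 2P + 79.
Without the tax, 335.5 − 2.5P = 2P + 79 gives 4.5P = 256.5, so P* = $57 and Q* = 193.
With the tax collected from producers, supply shifts: Qs = 2(P − 13.5) + 79.
New equilibrium: consumers pay $63, producers receive $49.5, Q = 178. (Wedge: Pb − Ps = 13.5.)
Burden on consumers: $6; on producers: $7.5. (They sum to $13.5.)
The less price-elastic side of the market bears the larger share of a per-unit tax.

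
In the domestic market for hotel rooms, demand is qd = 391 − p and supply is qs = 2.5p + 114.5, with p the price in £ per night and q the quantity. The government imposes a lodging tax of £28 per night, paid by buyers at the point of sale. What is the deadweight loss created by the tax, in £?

Without the tax, 391 − p = 2.5p + 114.5 gives 3.5p = 276.5, so p* = £79 and q* = 312.
With the tax collected from buyers, demand (in seller-price terms) shifts: qd = 391 − (p + 28).
Solving gives q = 292 with buyers paying £99 and sellers receiving £71 (the £28 wedge).
Quantity falls by |ΔQ| = |312 − 292| = 20.
DWL = ½ · t · |ΔQ| = ½ · 28 · 20 = £280.

Deadweight loss = £280.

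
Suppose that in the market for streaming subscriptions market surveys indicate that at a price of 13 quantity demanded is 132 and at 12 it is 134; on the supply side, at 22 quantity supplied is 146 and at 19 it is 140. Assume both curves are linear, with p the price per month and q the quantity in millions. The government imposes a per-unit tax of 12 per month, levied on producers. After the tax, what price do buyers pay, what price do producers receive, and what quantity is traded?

Buyers pay 20; producers receive 8; quantity = 118.

Demand slope: (134 − 132)/(12 − 13) = -2, so qd = 158 − 2p.
Supply slope: (140 − 146)/(19 − 22) = 2, so qs = 2p + 102.
Without the tax, 158 − 2p = 2p + 102 gives 4p = 56, so p* = 14 and q* = 130.
With the tax collected from producers, supply shifts: qs = 2(p − 12) + 102.
New equilibrium: buyers pay 20, producers receive 8, q = 118. (Wedge: pb − ps = 12.)
The less price-elastic side of the market bears the larger share of a per-unit tax.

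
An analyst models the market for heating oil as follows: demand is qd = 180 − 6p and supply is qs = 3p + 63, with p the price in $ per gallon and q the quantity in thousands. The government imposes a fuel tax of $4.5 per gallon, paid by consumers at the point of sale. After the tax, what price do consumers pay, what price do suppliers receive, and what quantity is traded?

Before the tax: set 180 − 6p = 3p + 63 → p* = $13, q* = 102.
With the tax collected from consumers, demand (in seller-price terms) shifts: qd = 180 − 6(p + 4.5).
Solving gives q = 93 with consumers paying $14.5 and suppliers receiving $10 (the $4.5 wedge).
The less price-elastic side of the market bears the larger share of a per-unit tax.

Consumers pay $14.5; suppliers receive $10; quantity = 93.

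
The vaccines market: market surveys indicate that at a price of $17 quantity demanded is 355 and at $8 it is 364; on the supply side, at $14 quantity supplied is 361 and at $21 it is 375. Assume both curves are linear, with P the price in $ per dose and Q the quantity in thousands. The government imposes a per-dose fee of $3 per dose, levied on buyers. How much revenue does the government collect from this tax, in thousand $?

Demand slope: (364 − 355)/(8 − 17) = -1, so Qd = 372 − P.
Supply slope: (375 − 361)/(21 − 14) = 2, so Qs = 2P + 333.
Without the tax, 372 − P = 2P + 333 gives 3P = 39, so P* = $13 and Q* = 359.
With the tax collected from buyers, demand (in seller-price terms) shifts: Qd = 372 − (P + 3).
New equilibrium: buyers pay $15, sellers receive $12, Q = 357. (Wedge: Pb − Ps = 3.)
Revenue = t · Q = 3 · 357 = $1071.

Tax revenue = $1071 thousand.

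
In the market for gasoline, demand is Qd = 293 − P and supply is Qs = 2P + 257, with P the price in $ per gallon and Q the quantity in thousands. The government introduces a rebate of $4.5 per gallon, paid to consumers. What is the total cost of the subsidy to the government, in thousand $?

Government outlay = $1278 thousand.

Without the subsidy, 293 − P = 2P + 257 gives 3P = 36, so P* = $12 and Q* = 281.
With a per-unit subsidy paid to consumers, each effectively pays P − 4.5, so demand becomes Qd = 293 − (P − 4.5).
New equilibrium: consumers pay $9, producers receive $13.5, Q = 284. (Wedge: Pb − Ps = −4.5.)
Outlay = t · Q = 4.5 · 284 = $1278.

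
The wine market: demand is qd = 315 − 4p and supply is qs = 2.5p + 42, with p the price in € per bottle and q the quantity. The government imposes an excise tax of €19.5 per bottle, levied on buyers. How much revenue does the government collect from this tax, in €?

Tax revenue = €2281.5.

Before the tax: set 315 − 4p = 2.5p + 42 → p* = €42, q* = 147.
With the tax collected from buyers, demand (in seller-price terms) shifts: qd = 315 − 4(p + 19.5).
Solving gives q = 117 with buyers paying €49.5 and sellers receiving €30 (the €19.5 wedge).
Revenue = t · Q = 19.5 · 117 = €2281.5.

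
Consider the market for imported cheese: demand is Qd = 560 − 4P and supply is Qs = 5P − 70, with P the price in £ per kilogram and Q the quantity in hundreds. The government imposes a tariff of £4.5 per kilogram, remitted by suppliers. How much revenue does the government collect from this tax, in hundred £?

Tax revenue = £1215 hundred.

Without the tax, 560 − 4P = 5P − 70 gives 9P = 630, so P* = £70 and Q* = 280.
With the tax collected from suppliers, supply shifts: Qs = 5(P − 4.5) − 70.
New equilibrium: consumers pay £72.5, suppliers receive £68, Q = 270. (Wedge: Pb − Ps = 4.5.)
Revenue = t · Q = 4.5 · 270 = £1215.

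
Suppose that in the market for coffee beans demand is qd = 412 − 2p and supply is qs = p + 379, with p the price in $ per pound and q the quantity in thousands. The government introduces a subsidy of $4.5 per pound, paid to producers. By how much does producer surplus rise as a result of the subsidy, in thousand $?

Without the subsidy, 412 − 2p = p + 379 gives 3p = 33, so p* = $11 and q* = 390.
With a per-unit subsidy paid to producers, each receives p + 4.5 per unit sold, so supply becomes qs = (p + 4.5) + 379.
Solving gives q = 393 with consumers paying $9.5 and producers receiving $14 (the $4.5 wedge).
ΔPS is the trapezoid between Q = 393 and Q = 390 of height $3: ½ · (390 + 393) · 3 = $1174.5.

Producer surplus rises by $1174.5 thousand.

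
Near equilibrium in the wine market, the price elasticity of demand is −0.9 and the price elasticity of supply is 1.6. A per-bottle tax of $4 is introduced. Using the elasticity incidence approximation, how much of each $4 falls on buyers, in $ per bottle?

Buyers bear ≈ $2.56 per bottle.

Incidence ratio: buyers' share ≈ εs / (εs + |εd|) = 1.6 / (1.6 + 0.9) = 0.64.
So buyers bear ≈ 0.64 × $4 = $2.56; suppliers bear $1.44.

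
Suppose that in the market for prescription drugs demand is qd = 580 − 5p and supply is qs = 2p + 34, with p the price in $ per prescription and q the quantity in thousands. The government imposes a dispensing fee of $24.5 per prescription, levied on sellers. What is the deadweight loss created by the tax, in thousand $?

Without the tax, 580 − 5p = 2p + 34 gives 7p = 546, so p* = $78 and q* = 190.
With the tax collected from sellers, supply shifts: qs = 2(p − 24.5) + 34.
Solving gives q = 155 with consumers paying $85 and sellers receiving $60.5 (the $24.5 wedge).
Quantity falls by |ΔQ| = |190 − 155| = 35.
DWL = ½ · t · |ΔQ| = ½ · 24.5 · 35 = $428.75.

Deadweight loss = $428.75 thousand.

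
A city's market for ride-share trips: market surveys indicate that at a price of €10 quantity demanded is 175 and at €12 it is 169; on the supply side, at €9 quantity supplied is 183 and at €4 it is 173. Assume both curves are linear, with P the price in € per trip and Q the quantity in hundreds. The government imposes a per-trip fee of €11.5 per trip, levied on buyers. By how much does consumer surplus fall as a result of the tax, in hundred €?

Demand slope: (169 − 175)/(12 − 10) = -3, so Qd = 205 − 3P.
Supply slope: (173 − 183)/(4 − 9) = 2, so Qs = 2P + 165.
Without the tax, 205 − 3P = 2P + 165 gives 5P = 40, so P* = €8 and Q* = 181.
With the tax collected from buyers, demand (in seller-price terms) shifts: Qd = 205 − 3(P + 11.5).
Solving gives Q = 167.2 with buyers paying €12.6 and producers receiving €1.1 (the €11.5 wedge).
ΔCS is the trapezoid between Q = 167.2 and Q = 181 of height €4.6: ½ · (181 + 167.2) · 4.6 = €800.86.

Consumer surplus falls by €800.86 hundred.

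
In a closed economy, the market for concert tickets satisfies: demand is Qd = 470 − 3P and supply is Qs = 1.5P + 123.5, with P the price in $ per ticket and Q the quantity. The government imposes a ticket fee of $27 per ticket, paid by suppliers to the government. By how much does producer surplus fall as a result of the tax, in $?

Producer surplus falls by $4059.

Without the tax, 470 − 3P = 1.5P + 123.5 gives 4.5P = 346.5, so P* = $77 and Q* = 239.
With the tax collected from suppliers, supply shifts: Qs = 1.5(P − 27) + 123.5.
New equilibrium: consumers pay $86, suppliers receive $59, Q = 212. (Wedge: Pb − Ps = 27.)
ΔPS is the trapezoid between Q = 212 and Q = 239 of height $18: ½ · (239 + 212) · 18 = $4059.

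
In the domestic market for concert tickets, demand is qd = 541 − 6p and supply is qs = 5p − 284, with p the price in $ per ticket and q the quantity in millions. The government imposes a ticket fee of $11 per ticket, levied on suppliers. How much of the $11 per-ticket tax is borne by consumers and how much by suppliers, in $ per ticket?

Consumers bear $5 per ticket; suppliers bear $6 per ticket.

Before the tax: set 541 − 6p = 5p − 284 → p* = $75, q* = 91.
With the tax collected from suppliers, supply shifts: qs = 5(p − 11) − 284.
Solving gives q = 61 with consumers paying $80 and suppliers receiving $69 (the $11 wedge).
Burden on consumers: $5; on suppliers: $6. (They sum to $11.)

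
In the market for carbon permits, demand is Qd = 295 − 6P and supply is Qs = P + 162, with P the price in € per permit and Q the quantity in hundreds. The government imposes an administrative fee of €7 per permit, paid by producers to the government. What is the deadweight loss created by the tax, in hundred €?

Deadweight loss = €21 hundred.

Before the tax: set 295 − 6P = P + 162 → P* = €19, Q* = 181.
With the tax collected from producers, supply shifts: Qs = (P − 7) + 162.
Solving gives Q = 175 with consumers paying €20 and producers receiving €13 (the €7 wedge).
Quantity falls by |ΔQ| = |181 − 175| = 6.
DWL = ½ · t · |ΔQ| = ½ · 7 · 6 = €21.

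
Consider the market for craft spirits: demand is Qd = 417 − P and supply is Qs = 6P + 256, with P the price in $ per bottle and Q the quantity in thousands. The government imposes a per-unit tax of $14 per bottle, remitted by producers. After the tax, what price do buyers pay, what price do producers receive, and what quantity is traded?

Buyers pay $35; producers receive $21; quantity = 382.

Before the tax: set 417 − P = 6P + 256 → P* = $23, Q* = 394.
With the tax collected from producers, supply shifts: Qs = 6(P − 14) + 256.
Solving gives Q = 382 with buyers paying $35 and producers receiving $21 (the $14 wedge).
The less price-elastic side of the market bears the larger share of a per-unit tax.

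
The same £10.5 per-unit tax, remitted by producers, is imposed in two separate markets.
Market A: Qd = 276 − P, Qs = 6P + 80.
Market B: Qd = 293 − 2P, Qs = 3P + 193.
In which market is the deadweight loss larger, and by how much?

Market A: pre-tax P* = £28, Q* = 248; post-tax Q = 239; deadweight loss = £47.25.
Market B: pre-tax P* = £20, Q* = 253; post-tax Q = 240.4; deadweight loss = £66.15.
Difference: £47.25 vs £66.15 → market B is larger by £18.9.

Market B, by £18.9.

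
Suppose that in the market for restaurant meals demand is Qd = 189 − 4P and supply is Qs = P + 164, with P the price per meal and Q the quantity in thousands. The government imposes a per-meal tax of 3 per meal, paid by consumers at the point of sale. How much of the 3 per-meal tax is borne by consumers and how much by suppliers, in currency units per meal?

Without the tax, 189 − 4P = P + 164 gives 5P = 25, so P* = 5 and Q* = 169.
With the tax collected from consumers, demand (in seller-price terms) shifts: Qd = 189 − 4(P + 3).
Solving gives Q = 166.6 with consumers paying 5.6 and suppliers receiving 2.6 (the 3 wedge).
Burden on consumers: 0.6; on suppliers: 2.4. (They sum to 3.)
The less price-elastic side of the market bears the larger share of a per-unit tax.

Consumers bear 0.6 per meal; suppliers bear 2.4 per meal.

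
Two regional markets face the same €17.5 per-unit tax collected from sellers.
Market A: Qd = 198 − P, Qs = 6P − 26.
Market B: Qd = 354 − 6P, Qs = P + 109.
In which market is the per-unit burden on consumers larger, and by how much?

Market A, by €12.5.

Market A: pre-tax P* = €32, Q* = 166; post-tax Q = 151; per-unit burden on consumers = €15.
Market B: pre-tax P* = €35, Q* = 144; post-tax Q = 129; per-unit burden on consumers = €2.5.
Difference: €15 vs €2.5 → market A is larger by €12.5.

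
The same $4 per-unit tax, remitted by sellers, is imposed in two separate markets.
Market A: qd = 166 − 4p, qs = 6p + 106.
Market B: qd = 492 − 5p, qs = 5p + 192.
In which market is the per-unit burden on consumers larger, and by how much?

Market A, by $0.4.

Market A: pre-tax p* = $6, q* = 142; post-tax q = 132.4; per-unit burden on consumers = $2.4.
Market B: pre-tax p* = $30, q* = 342; post-tax q = 332; per-unit burden on consumers = $2.
Difference: $2.4 vs $2 → market A is larger by $0.4.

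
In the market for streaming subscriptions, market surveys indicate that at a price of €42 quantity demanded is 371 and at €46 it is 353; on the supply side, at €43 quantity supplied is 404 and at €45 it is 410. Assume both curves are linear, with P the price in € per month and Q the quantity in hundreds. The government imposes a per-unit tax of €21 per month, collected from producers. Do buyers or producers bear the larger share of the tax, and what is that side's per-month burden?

Producers bear the larger share: €12.6 per month.

Demand slope: (353 − 371)/(46 − 42) = -4.5, so Qd = 560 − 4.5P.
Supply slope: (410 − 404)/(45 − 43) = 3, so Qs = 3P + 275.
Without the tax, 560 − 4.5P = 3P + 275 gives 7.5P = 285, so P* = €38 and Q* = 389.
With the tax collected from producers, supply shifts: Qs = 3(P − 21) + 275.
New equilibrium: buyers pay €46.4, producers receive €25.4, Q = 351.2. (Wedge: Pb − Ps = 21.)
Per-month burden: buyers €8.4, producers €12.6.
Producers take the larger share because supply is less price-elastic here (demand slope 4.5 vs supply slope 3).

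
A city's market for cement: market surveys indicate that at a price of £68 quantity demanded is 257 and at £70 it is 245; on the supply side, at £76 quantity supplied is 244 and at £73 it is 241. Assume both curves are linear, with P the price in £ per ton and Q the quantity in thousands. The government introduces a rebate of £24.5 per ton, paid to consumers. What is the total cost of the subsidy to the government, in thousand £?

Demand slope: (245 − 257)/(70 − 68) = -6, so Qd = 665 − 6P.
Supply slope: (241 − 244)/(73 − 76) = 1, so Qs = P + 168.
Before the subsidy: set 665 − 6P = P + 168 → P* = £71, Q* = 239.
With a per-unit subsidy paid to consumers, each effectively pays P − 24.5, so demand becomes Qd = 665 − 6(P − 24.5).
New equilibrium: consumers pay £67.5, suppliers receive £92, Q = 260. (Wedge: Pb − Ps = −24.5.)
Outlay = t · Q = 24.5 · 260 = £6370.

Government outlay = £6370 thousand.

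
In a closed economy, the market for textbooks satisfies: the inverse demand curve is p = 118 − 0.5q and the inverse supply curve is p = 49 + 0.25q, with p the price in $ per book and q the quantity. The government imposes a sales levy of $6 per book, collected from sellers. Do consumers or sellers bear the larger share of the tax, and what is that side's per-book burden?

Consumers bear the larger share: $4 per book.

Inverting to q(p) form: qd = 236 − 2p; qs = 4p − 196.
Without the tax, 236 − 2p = 4p − 196 gives 6p = 432, so p* = $72 and q* = 92.
With the tax collected from sellers, supply shifts: qs = 4(p − 6) − 196.
New equilibrium: consumers pay $76, sellers receive $70, q = 84. (Wedge: pb − ps = 6.)
Per-book burden: consumers $4, sellers $2.
Consumers take the larger share because demand is less price-elastic here (demand slope 2 vs supply slope 4).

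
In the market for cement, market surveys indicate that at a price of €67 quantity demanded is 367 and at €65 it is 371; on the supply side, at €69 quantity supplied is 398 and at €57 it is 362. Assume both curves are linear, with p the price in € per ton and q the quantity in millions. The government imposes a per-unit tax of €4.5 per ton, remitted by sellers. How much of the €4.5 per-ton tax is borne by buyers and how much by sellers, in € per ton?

Demand slope: (371 − 367)/(65 − 67) = -2, so qd = 501 − 2p.
Supply slope: (362 − 398)/(57 − 69) = 3, so qs = 3p + 191.
Before the tax: set 501 − 2p = 3p + 191 → p* = €62, q* = 377.
With the tax collected from sellers, supply shifts: qs = 3(p − 4.5) + 191.
Solving gives q = 371.6 with buyers paying €64.7 and sellers receiving €60.2 (the €4.5 wedge).
Burden on buyers: €2.7; on sellers: €1.8. (They sum to €4.5.)
The less price-elastic side of the market bears the larger share of a per-unit tax.

Buyers bear €2.7 per ton; sellers bear €1.8 per ton.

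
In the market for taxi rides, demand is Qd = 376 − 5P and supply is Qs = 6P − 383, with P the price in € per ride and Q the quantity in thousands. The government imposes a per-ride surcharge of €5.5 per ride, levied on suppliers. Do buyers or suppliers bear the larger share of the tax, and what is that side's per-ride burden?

Without the tax, 376 − 5P = 6P − 383 gives 11P = 759, so P* = €69 and Q* = 31.
With the tax collected from suppliers, supply shifts: Qs = 6(P − 5.5) − 383.
Solving gives Q = 16 with buyers paying €72 and suppliers receiving €66.5 (the €5.5 wedge).
Per-ride burden: buyers €3, suppliers €2.5.
Buyers take the larger share because demand is less price-elastic here (demand slope 5 vs supply slope 6).

Buyers bear the larger share: €3 per ride.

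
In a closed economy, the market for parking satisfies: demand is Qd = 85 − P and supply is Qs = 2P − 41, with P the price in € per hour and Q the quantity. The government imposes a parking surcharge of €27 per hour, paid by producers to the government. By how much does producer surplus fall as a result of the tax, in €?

Without the tax, 85 − P = 2P − 41 gives 3P = 126, so P* = €42 and Q* = 43.
With the tax collected from producers, supply shifts: Qs = 2(P − 27) − 41.
New equilibrium: consumers pay €60, producers receive €33, Q = 25. (Wedge: Pb − Ps = 27.)
ΔPS is the trapezoid between Q = 25 and Q = 43 of height €9: ½ · (43 + 25) · 9 = €306.

Producer surplus falls by €306.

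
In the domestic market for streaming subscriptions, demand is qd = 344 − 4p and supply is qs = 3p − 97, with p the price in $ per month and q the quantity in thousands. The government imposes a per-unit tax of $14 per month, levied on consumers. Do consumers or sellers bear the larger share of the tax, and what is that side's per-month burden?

Before the tax: set 344 − 4p = 3p − 97 → p* = $63, q* = 92.
With the tax collected from consumers, demand (in seller-price terms) shifts: qd = 344 − 4(p + 14).
New equilibrium: consumers pay $69, sellers receive $55, q = 68. (Wedge: pb − ps = 14.)
Per-month burden: consumers $6, sellers $8.
Sellers take the larger share because supply is less price-elastic here (demand slope 4 vs supply slope 3).
The less price-elastic side of the market bears the larger share of a per-unit tax.

Sellers bear the larger share: $8 per month.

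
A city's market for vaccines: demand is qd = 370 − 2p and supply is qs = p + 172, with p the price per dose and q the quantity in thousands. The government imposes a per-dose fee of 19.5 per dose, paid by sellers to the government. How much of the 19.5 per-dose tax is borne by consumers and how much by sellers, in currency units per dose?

Consumers bear 6.5 per dose; sellers bear 13 per dose.

Before the tax: set 370 − 2p = p + 172 → p* = 66, q* = 238.
With the tax collected from sellers, supply shifts: qs = (p − 19.5) + 172.
Solving gives q = 225 with consumers paying 72.5 and sellers receiving 53 (the 19.5 wedge).
Burden on consumers: 6.5; on sellers: 13. (They sum to 19.5.)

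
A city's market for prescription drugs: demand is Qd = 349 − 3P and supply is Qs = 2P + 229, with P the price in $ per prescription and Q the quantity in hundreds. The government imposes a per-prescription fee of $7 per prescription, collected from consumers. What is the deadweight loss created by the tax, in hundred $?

Before the tax: set 349 − 3P = 2P + 229 → P* = $24, Q* = 277.
With the tax collected from consumers, demand (in seller-price terms) shifts: Qd = 349 − 3(P + 7).
Solving gives Q = 268.6 with consumers paying $26.8 and producers receiving $19.8 (the $7 wedge).
Quantity falls by |ΔQ| = |277 − 268.6| = 8.4.
DWL = ½ · t · |ΔQ| = ½ · 7 · 8.4 = $29.4.

Deadweight loss = $29.4 hundred.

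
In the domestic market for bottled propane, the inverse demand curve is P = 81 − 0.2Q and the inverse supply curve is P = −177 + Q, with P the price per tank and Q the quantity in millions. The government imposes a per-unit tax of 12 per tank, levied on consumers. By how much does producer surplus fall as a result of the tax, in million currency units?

Producer surplus falls by 2100 million.

Rewrite in direct form: Qd = 405 − 5P and Qs = P + 177.
Before the tax: set 405 − 5P = P + 177 → P* = 38, Q* = 215.
With the tax collected from consumers, demand (in seller-price terms) shifts: Qd = 405 − 5(P + 12).
New equilibrium: consumers pay 40, sellers receive 28, Q = 205. (Wedge: Pb − Ps = 12.)
ΔPS is the trapezoid between Q = 205 and Q = 215 of height 10: ½ · (215 + 205) · 10 = 2100.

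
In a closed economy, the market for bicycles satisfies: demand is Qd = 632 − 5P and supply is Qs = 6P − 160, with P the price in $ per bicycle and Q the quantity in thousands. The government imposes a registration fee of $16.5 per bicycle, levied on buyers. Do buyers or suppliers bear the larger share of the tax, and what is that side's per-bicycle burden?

Buyers bear the larger share: $9 per bicycle.

Without the tax, 632 − 5P = 6P − 160 gives 11P = 792, so P* = $72 and Q* = 272.
With the tax collected from buyers, demand (in seller-price terms) shifts: Qd = 632 − 5(P + 16.5).
Solving gives Q = 227 with buyers paying $81 and suppliers receiving $64.5 (the $16.5 wedge).
Per-bicycle burden: buyers $9, suppliers $7.5.
Buyers take the larger share because demand is less price-elastic here (demand slope 5 vs supply slope 6).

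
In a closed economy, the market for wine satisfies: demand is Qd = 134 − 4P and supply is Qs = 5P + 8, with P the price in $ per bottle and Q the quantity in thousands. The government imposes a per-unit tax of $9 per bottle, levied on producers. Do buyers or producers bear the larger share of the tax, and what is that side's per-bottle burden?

Buyers bear the larger share: $5 per bottle.

Before the tax: set 134 − 4P = 5P + 8 → P* = $14, Q* = 78.
With the tax collected from producers, supply shifts: Qs = 5(P − 9) + 8.
Solving gives Q = 58 with buyers paying $19 and producers receiving $10 (the $9 wedge).
Per-bottle burden: buyers $5, producers $4.
Buyers take the larger share because demand is less price-elastic here (demand slope 4 vs supply slope 5).
The less price-elastic side of the market bears the larger share of a per-unit tax.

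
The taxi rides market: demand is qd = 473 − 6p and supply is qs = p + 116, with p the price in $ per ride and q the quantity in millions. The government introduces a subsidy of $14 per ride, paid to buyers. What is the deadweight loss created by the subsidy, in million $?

Before the subsidy: set 473 − 6p = p + 116 → p* = $51, q* = 167.
With a per-unit subsidy paid to buyers, each effectively pays p − 14, so demand becomes qd = 473 − 6(p − 14).
New equilibrium: buyers pay $49, sellers receive $63, q = 179. (Wedge: pb − ps = −14.)
Quantity rises by |ΔQ| = |167 − 179| = 12.
DWL = ½ · t · |ΔQ| = ½ · 14 · 12 = $84.

Deadweight loss = $84 million.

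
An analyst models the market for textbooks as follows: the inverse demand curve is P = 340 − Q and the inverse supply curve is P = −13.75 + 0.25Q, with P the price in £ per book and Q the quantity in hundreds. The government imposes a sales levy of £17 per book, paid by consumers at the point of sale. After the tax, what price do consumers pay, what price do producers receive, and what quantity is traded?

Consumers pay £70.6; producers receive £53.6; quantity = 269.4.

Rewrite in direct form: Qd = 340 − P and Qs = 4P + 55.
Before the tax: set 340 − P = 4P + 55 → P* = £57, Q* = 283.
With the tax collected from consumers, demand (in seller-price terms) shifts: Qd = 340 − (P + 17).
Solving gives Q = 269.4 with consumers paying £70.6 and producers receiving £53.6 (the £17 wedge).
The less price-elastic side of the market bears the larger share of a per-unit tax.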